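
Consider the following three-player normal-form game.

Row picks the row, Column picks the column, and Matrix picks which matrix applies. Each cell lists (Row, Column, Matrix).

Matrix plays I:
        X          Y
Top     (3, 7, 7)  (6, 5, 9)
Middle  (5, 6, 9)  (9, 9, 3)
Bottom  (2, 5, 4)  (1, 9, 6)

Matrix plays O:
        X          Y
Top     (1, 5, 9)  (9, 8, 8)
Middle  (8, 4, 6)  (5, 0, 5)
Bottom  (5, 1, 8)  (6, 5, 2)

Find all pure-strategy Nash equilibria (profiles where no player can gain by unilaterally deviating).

Row against (X, I): payoffs 3, 5, 2 → best response Middle.
Row against (X, O): payoffs 1, 8, 5 → best response Middle.
Row against (Y, I): payoffs 6, 9, 1 → best response Middle.
Row against (Y, O): payoffs 9, 5, 6 → best response Top.
Column against (Top, I): payoffs 7, 5 → best response X.
Column against (Top, O): payoffs 5, 8 → best response Y.
Column against (Middle, I): payoffs 6, 9 → best response Y.
Column against (Middle, O): payoffs 4, 0 → best response X.
Column against (Bottom, I): payoffs 5, 9 → best response Y.
Column against (Bottom, O): payoffs 1, 5 → best response Y.
Matrix against (Top, X): payoffs 7, 9 → best response O.
Matrix against (Top, Y): payoffs 9, 8 → best response I.
Matrix against (Middle, X): payoffs 9, 6 → best response I.
Matrix against (Middle, Y): payoffs 3, 5 → best response O.
Matrix against (Bottom, X): payoffs 4, 8 → best response O.
Matrix against (Bottom, Y): payoffs 6, 2 → best response I.
No profile is a mutual best response for all players.

There is no pure-strategy Nash equilibrium.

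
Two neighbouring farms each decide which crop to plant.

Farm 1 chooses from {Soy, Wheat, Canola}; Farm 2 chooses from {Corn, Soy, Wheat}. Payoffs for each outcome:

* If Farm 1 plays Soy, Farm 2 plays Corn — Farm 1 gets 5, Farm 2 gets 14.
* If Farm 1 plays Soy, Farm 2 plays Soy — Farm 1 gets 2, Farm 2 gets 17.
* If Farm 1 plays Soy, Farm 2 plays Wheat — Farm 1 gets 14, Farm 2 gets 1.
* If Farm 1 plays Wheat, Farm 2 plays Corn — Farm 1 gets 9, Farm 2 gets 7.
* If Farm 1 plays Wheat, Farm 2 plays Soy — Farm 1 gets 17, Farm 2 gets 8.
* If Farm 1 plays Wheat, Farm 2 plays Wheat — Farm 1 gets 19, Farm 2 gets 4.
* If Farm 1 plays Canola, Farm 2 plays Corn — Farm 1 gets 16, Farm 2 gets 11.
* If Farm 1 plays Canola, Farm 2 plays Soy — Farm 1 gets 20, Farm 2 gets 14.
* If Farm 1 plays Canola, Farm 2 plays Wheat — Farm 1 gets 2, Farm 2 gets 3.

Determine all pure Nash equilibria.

(Soy, Corn): Farm 1 can switch to Wheat (5 → 9). Not NE.
(Soy, Soy): Farm 1 can switch to Wheat (2 → 17). Not NE.
(Soy, Wheat): Farm 1 can switch to Wheat (14 → 19). Not NE.
(Wheat, Corn): Farm 1 can switch to Canola (9 → 16). Not NE.
(Wheat, Soy): Farm 1 can switch to Canola (17 → 20). Not NE.
(Wheat, Wheat): Farm 2 can switch to Corn (4 → 7). Not NE.
(Canola, Corn): Farm 2 can switch to Soy (11 → 14). Not NE.
(Canola, Soy): Farm 1 gets 20, best alternative 17; Farm 2 gets 14, best alternative 11. No profitable deviation — NE.
(Canola, Wheat): Farm 1 can switch to Soy (2 → 14). Not NE.

Pure NE: (Canola, Soy)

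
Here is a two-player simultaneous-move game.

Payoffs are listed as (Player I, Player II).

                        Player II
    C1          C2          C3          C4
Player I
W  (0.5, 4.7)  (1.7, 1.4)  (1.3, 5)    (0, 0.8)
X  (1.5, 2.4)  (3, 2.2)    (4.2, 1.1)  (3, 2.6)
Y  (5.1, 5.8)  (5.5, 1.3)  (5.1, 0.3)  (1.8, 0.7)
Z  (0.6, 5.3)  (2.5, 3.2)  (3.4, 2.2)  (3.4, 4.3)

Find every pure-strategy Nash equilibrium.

(Y, C1)

For each player, find the best response to each opponent profile; mutual best responses are the pure NE.
Player I against C1: payoffs 0.5, 1.5, 5.1, 0.6 → best response Y.
Player I against C2: payoffs 1.7, 3, 5.5, 2.5 → best response Y.
Player I against C3: payoffs 1.3, 4.2, 5.1, 3.4 → best response Y.
Player I against C4: payoffs 0, 3, 1.8, 3.4 → best response Z.
Player II against W: payoffs 4.7, 1.4, 5, 0.8 → best response C3.
Player II against X: payoffs 2.4, 2.2, 1.1, 2.6 → best response C4.
Player II against Y: payoffs 5.8, 1.3, 0.3, 0.7 → best response C1.
Player II against Z: payoffs 5.3, 3.2, 2.2, 4.3 → best response C1.
Mutual best responses: (Y, C1).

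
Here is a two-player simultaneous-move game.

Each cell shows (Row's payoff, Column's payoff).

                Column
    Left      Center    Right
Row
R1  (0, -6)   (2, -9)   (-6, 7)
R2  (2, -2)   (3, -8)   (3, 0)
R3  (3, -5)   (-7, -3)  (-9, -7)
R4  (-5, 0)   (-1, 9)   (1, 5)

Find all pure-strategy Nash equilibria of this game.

Row against Left: payoffs 0, 2, 3, -5 → best response R3.
Row against Center: payoffs 2, 3, -7, -1 → best response R2.
Row against Right: payoffs -6, 3, -9, 1 → best response R2.
Column against R1: payoffs -6, -9, 7 → best response Right.
Column against R2: payoffs -2, -8, 0 → best response Right.
Column against R3: payoffs -5, -3, -7 → best response Center.
Column against R4: payoffs 0, 9, 5 → best response Center.
Mutual best responses: (R2, Right).

(R2, Right)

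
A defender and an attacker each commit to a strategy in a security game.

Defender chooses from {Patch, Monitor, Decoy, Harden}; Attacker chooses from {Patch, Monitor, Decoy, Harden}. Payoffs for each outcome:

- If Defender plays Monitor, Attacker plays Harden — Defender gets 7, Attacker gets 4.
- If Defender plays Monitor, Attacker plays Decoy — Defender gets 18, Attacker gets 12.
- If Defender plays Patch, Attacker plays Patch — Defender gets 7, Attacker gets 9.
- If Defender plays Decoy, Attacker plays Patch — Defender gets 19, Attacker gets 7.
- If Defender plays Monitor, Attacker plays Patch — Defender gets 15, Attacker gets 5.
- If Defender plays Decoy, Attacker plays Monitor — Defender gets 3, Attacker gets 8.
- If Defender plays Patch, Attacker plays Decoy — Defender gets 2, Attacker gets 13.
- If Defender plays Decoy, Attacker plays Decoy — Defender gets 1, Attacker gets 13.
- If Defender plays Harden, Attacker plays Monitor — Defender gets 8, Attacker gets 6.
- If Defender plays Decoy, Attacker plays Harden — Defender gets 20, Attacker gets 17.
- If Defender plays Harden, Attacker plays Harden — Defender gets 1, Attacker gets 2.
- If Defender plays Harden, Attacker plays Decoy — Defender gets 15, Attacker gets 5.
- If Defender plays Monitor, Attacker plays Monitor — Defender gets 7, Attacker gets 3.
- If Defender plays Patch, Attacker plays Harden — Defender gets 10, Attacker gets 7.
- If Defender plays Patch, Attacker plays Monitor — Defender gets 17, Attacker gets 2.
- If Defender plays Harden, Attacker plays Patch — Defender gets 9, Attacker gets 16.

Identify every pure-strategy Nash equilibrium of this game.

Mark each player's best response to every combination of opponents' strategies; a profile where every player is best-responding is a pure Nash equilibrium.
Defender against Patch: payoffs 7, 15, 19, 9 → best response Decoy.
Defender against Monitor: payoffs 17, 7, 3, 8 → best response Patch.
Defender against Decoy: payoffs 2, 18, 1, 15 → best response Monitor.
Defender against Harden: payoffs 10, 7, 20, 1 → best response Decoy.
Attacker against Patch: payoffs 9, 2, 13, 7 → best response Decoy.
Attacker against Monitor: payoffs 5, 3, 12, 4 → best response Decoy.
Attacker against Decoy: payoffs 7, 8, 13, 17 → best response Harden.
Attacker against Harden: payoffs 16, 6, 5, 2 → best response Patch.
Mutual best responses: (Monitor, Decoy); (Decoy, Harden).

The pure Nash equilibria are (Monitor, Decoy) and (Decoy, Harden).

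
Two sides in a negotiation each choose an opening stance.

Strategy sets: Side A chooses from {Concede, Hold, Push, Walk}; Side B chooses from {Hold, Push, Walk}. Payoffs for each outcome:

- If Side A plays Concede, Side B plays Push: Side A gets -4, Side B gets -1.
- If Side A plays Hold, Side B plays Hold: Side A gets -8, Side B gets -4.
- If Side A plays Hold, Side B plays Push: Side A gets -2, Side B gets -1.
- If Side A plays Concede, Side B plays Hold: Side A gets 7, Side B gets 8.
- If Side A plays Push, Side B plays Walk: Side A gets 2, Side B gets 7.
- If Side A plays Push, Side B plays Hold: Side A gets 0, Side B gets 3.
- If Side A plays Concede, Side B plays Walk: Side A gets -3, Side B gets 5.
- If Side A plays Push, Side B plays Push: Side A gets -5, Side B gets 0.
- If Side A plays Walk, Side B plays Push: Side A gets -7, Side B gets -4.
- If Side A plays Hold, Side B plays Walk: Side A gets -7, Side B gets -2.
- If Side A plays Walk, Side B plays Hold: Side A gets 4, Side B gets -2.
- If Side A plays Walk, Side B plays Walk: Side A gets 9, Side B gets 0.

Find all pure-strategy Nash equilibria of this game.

(Concede, Hold) and (Hold, Push) and (Walk, Walk)

Check each profile: it is a Nash equilibrium iff no player can strictly gain by switching unilaterally.
(Concede, Hold): Side A gets 7, best alternative 4; Side B gets 8, best alternative 5. No profitable deviation — NE.
(Concede, Push): Side A can switch to Hold (-4 → -2). Not NE.
(Concede, Walk): Side A can switch to Push (-3 → 2). Not NE.
(Hold, Hold): Side A can switch to Concede (-8 → 7). Not NE.
(Hold, Push): Side A gets -2, best alternative -4; Side B gets -1, best alternative -2. No profitable deviation — NE.
(Hold, Walk): Side A can switch to Concede (-7 → -3). Not NE.
(Push, Hold): Side A can switch to Concede (0 → 7). Not NE.
(Push, Push): Side A can switch to Concede (-5 → -4). Not NE.
(Push, Walk): Side A can switch to Walk (2 → 9). Not NE.
(Walk, Hold): Side A can switch to Concede (4 → 7). Not NE.
(Walk, Walk): Side A gets 9, best alternative 2; Side B gets 0, best alternative -2. No profitable deviation — NE.
(The remaining 1 profile has a profitable deviation by the same check.)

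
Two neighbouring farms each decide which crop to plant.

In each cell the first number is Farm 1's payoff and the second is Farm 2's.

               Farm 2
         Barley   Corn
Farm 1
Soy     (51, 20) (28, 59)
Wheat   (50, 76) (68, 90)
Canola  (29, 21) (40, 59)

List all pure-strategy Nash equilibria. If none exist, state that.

Pure NE: (Wheat, Corn)

For each player, find the best response to each opponent profile; mutual best responses are the pure NE.
Farm 1 against Barley: payoffs 51, 50, 29 → best response Soy.
Farm 1 against Corn: payoffs 28, 68, 40 → best response Wheat.
Farm 2 against Soy: payoffs 20, 59 → best response Corn.
Farm 2 against Wheat: payoffs 76, 90 → best response Corn.
Farm 2 against Canola: payoffs 21, 59 → best response Corn.
Mutual best responses: (Wheat, Corn).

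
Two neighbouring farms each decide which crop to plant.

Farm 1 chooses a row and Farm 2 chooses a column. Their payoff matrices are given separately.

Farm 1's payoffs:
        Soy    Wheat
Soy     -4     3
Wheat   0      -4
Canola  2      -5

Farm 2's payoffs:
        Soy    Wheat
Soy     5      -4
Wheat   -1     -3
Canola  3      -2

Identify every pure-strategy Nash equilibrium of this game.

(Canola, Soy)

(Soy, Soy): Farm 1 can switch to Wheat (-4 → 0). Not NE.
(Soy, Wheat): Farm 2 can switch to Soy (-4 → 5). Not NE.
(Wheat, Soy): Farm 1 can switch to Canola (0 → 2). Not NE.
(Wheat, Wheat): Farm 1 can switch to Soy (-4 → 3). Not NE.
(Canola, Soy): Farm 1 gets 2, best alternative 0; Farm 2 gets 3, best alternative -2. No profitable deviation — NE.
(Canola, Wheat): Farm 1 can switch to Soy (-5 → 3). Not NE.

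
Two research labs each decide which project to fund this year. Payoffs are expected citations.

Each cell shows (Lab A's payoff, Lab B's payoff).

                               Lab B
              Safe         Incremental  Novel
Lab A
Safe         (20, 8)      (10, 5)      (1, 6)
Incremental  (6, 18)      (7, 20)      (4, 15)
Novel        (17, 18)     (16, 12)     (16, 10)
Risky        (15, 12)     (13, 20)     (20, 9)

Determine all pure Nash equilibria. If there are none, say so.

(Safe, Safe)

(Safe, Safe): Lab A gets 20, best alternative 17; Lab B gets 8, best alternative 6. No profitable deviation — NE.
(Safe, Incremental): Lab A can switch to Novel (10 → 16). Not NE.
(Safe, Novel): Lab A can switch to Incremental (1 → 4). Not NE.
(Incremental, Safe): Lab A can switch to Safe (6 → 20). Not NE.
(Incremental, Incremental): Lab A can switch to Safe (7 → 10). Not NE.
(Incremental, Novel): Lab A can switch to Novel (4 → 16). Not NE.
(Novel, Safe): Lab A can switch to Safe (17 → 20). Not NE.
(Novel, Incremental): Lab B can switch to Safe (12 → 18). Not NE.
(Novel, Novel): Lab A can switch to Risky (16 → 20). Not NE.
(Risky, Safe): Lab A can switch to Safe (15 → 20). Not NE.
(Risky, Incremental): Lab A can switch to Novel (13 → 16). Not NE.
(Risky, Novel): Lab B can switch to Safe (9 → 12). Not NE.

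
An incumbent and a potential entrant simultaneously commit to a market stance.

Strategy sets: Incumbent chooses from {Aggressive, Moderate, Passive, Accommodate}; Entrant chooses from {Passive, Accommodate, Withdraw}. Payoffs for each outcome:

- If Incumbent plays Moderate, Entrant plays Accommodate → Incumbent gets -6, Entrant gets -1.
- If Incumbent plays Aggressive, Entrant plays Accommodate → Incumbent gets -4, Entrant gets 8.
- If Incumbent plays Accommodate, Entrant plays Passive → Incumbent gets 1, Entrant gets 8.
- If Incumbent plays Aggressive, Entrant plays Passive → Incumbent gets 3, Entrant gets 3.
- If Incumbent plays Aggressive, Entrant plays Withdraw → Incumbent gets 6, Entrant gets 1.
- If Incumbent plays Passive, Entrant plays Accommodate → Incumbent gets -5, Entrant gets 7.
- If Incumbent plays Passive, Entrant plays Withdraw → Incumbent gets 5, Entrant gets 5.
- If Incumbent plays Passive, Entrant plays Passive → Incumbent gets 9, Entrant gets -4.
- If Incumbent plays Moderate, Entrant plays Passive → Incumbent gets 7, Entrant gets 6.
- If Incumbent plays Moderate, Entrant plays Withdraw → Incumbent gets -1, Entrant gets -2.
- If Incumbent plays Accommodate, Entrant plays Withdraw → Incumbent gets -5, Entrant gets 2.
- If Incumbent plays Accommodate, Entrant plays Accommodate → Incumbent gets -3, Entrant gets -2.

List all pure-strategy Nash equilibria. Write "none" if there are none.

There is no pure-strategy Nash equilibrium.

(Aggressive, Passive): Incumbent can switch to Moderate (3 → 7). Not NE.
(Aggressive, Accommodate): Incumbent can switch to Accommodate (-4 → -3). Not NE.
(Aggressive, Withdraw): Entrant can switch to Passive (1 → 3). Not NE.
(Moderate, Passive): Incumbent can switch to Passive (7 → 9). Not NE.
(Moderate, Accommodate): Incumbent can switch to Aggressive (-6 → -4). Not NE.
(Moderate, Withdraw): Incumbent can switch to Aggressive (-1 → 6). Not NE.
(Passive, Passive): Entrant can switch to Accommodate (-4 → 7). Not NE.
(Passive, Accommodate): Incumbent can switch to Aggressive (-5 → -4). Not NE.
(The remaining 4 profiles each have a profitable deviation by the same check.)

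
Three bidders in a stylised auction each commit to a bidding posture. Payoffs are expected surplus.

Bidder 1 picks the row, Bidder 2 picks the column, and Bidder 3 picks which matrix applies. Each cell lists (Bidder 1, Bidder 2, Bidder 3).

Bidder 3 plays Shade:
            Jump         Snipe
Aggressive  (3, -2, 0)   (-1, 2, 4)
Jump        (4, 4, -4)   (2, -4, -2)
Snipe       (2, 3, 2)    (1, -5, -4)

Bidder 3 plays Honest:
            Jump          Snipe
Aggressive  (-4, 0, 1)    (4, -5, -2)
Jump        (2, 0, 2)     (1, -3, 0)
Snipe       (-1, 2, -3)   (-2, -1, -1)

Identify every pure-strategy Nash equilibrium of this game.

Bidder 1 against (Jump, Shade): payoffs 3, 4, 2 → best response Jump.
Bidder 1 against (Jump, Honest): payoffs -4, 2, -1 → best response Jump.
Bidder 1 against (Snipe, Shade): payoffs -1, 2, 1 → best response Jump.
Bidder 1 against (Snipe, Honest): payoffs 4, 1, -2 → best response Aggressive.
Bidder 2 against (Aggressive, Shade): payoffs -2, 2 → best response Snipe.
Bidder 2 against (Aggressive, Honest): payoffs 0, -5 → best response Jump.
Bidder 2 against (Jump, Shade): payoffs 4, -4 → best response Jump.
Bidder 2 against (Jump, Honest): payoffs 0, -3 → best response Jump.
Bidder 2 against (Snipe, Shade): payoffs 3, -5 → best response Jump.
Bidder 2 against (Snipe, Honest): payoffs 2, -1 → best response Jump.
Bidder 3 against (Aggressive, Jump): payoffs 0, 1 → best response Honest.
Bidder 3 against (Aggressive, Snipe): payoffs 4, -2 → best response Shade.
Bidder 3 against (Jump, Jump): payoffs -4, 2 → best response Honest.
Bidder 3 against (Jump, Snipe): payoffs -2, 0 → best response Honest.
Bidder 3 against (Snipe, Jump): payoffs 2, -3 → best response Shade.
Bidder 3 against (Snipe, Snipe): payoffs -4, -1 → best response Honest.
Mutual best responses: (Jump, Jump, Honest).

Pure NE: (Jump, Jump, Honest)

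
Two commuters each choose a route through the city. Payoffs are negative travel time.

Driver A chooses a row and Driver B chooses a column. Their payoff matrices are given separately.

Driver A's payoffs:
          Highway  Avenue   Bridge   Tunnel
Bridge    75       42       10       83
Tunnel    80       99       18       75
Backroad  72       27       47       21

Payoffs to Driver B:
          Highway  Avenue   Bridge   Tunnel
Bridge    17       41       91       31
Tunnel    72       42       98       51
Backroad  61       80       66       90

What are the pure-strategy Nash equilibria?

(Bridge, Highway): Driver A can switch to Tunnel (75 → 80). Not NE.
(Bridge, Avenue): Driver A can switch to Tunnel (42 → 99). Not NE.
(Bridge, Bridge): Driver A can switch to Tunnel (10 → 18). Not NE.
(Bridge, Tunnel): Driver B can switch to Avenue (31 → 41). Not NE.
(Tunnel, Highway): Driver B can switch to Bridge (72 → 98). Not NE.
(Tunnel, Avenue): Driver B can switch to Highway (42 → 72). Not NE.
(The remaining 6 profiles each have a profitable deviation by the same check.)

This game has no pure Nash equilibrium.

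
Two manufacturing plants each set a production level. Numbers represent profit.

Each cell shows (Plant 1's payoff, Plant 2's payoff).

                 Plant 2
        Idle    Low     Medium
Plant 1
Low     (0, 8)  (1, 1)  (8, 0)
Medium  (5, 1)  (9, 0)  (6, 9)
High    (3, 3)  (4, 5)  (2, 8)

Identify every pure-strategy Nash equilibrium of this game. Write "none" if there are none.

There is no pure-strategy Nash equilibrium.

Plant 1 against Idle: payoffs 0, 5, 3 → best response Medium.
Plant 1 against Low: payoffs 1, 9, 4 → best response Medium.
Plant 1 against Medium: payoffs 8, 6, 2 → best response Low.
Plant 2 against Low: payoffs 8, 1, 0 → best response Idle.
Plant 2 against Medium: payoffs 1, 0, 9 → best response Medium.
Plant 2 against High: payoffs 3, 5, 8 → best response Medium.
No profile is a mutual best response for all players.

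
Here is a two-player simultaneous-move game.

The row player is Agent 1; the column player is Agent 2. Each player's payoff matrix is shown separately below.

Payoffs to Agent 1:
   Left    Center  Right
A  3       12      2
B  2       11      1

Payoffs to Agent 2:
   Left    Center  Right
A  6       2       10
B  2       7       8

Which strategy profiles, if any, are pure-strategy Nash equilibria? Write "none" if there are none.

Pure NE: (A, Right)

Check each profile: it is a Nash equilibrium iff no player can strictly gain by switching unilaterally.
(A, Left): Agent 2 can switch to Right (6 → 10). Not NE.
(A, Center): Agent 2 can switch to Left (2 → 6). Not NE.
(A, Right): Agent 1 gets 2, best alternative 1; Agent 2 gets 10, best alternative 6. No profitable deviation — NE.
(B, Left): Agent 1 can switch to A (2 → 3). Not NE.
(B, Center): Agent 1 can switch to A (11 → 12). Not NE.
(B, Right): Agent 1 can switch to A (1 → 2). Not NE.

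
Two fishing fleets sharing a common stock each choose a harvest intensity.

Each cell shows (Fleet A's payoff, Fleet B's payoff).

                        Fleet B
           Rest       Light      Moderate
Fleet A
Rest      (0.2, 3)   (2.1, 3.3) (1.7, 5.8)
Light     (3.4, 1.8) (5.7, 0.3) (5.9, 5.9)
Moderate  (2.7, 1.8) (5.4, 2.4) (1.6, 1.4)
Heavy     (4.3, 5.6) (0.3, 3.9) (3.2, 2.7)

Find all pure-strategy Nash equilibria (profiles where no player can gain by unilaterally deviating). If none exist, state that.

Fleet A against Rest: payoffs 0.2, 3.4, 2.7, 4.3 → best response Heavy.
Fleet A against Light: payoffs 2.1, 5.7, 5.4, 0.3 → best response Light.
Fleet A against Moderate: payoffs 1.7, 5.9, 1.6, 3.2 → best response Light.
Fleet B against Rest: payoffs 3, 3.3, 5.8 → best response Moderate.
Fleet B against Light: payoffs 1.8, 0.3, 5.9 → best response Moderate.
Fleet B against Moderate: payoffs 1.8, 2.4, 1.4 → best response Light.
Fleet B against Heavy: payoffs 5.6, 3.9, 2.7 → best response Rest.
Mutual best responses: (Light, Moderate); (Heavy, Rest).

The pure Nash equilibria are (Light, Moderate); (Heavy, Rest).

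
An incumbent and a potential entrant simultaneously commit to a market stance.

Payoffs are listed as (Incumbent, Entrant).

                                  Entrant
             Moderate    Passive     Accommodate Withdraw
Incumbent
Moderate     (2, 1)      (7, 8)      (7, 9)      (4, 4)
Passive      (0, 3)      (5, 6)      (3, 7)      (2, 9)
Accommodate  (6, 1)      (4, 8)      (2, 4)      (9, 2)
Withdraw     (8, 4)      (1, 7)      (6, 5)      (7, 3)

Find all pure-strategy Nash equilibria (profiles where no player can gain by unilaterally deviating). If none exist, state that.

Incumbent against Moderate: payoffs 2, 0, 6, 8 → best response Withdraw.
Incumbent against Passive: payoffs 7, 5, 4, 1 → best response Moderate.
Incumbent against Accommodate: payoffs 7, 3, 2, 6 → best response Moderate.
Incumbent against Withdraw: payoffs 4, 2, 9, 7 → best response Accommodate.
Entrant against Moderate: payoffs 1, 8, 9, 4 → best response Accommodate.
Entrant against Passive: payoffs 3, 6, 7, 9 → best response Withdraw.
Entrant against Accommodate: payoffs 1, 8, 4, 2 → best response Passive.
Entrant against Withdraw: payoffs 4, 7, 5, 3 → best response Passive.
Mutual best responses: (Moderate, Accommodate).

Pure NE: (Moderate, Accommodate)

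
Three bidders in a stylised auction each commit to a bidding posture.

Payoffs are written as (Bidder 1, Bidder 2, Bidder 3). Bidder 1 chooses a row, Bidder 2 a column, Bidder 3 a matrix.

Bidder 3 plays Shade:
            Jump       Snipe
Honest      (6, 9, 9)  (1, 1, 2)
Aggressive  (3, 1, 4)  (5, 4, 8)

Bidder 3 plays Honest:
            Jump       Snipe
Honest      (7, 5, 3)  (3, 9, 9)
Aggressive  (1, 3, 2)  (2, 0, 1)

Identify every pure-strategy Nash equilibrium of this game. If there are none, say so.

The pure Nash equilibria are (Honest, Jump, Shade) and (Honest, Snipe, Honest) and (Aggressive, Snipe, Shade).

For each player, find the best response to each opponent profile; mutual best responses are the pure NE.
Bidder 1 against (Jump, Shade): payoffs 6, 3 → best response Honest.
Bidder 1 against (Jump, Honest): payoffs 7, 1 → best response Honest.
Bidder 1 against (Snipe, Shade): payoffs 1, 5 → best response Aggressive.
Bidder 1 against (Snipe, Honest): payoffs 3, 2 → best response Honest.
Bidder 2 against (Honest, Shade): payoffs 9, 1 → best response Jump.
Bidder 2 against (Honest, Honest): payoffs 5, 9 → best response Snipe.
Bidder 2 against (Aggressive, Shade): payoffs 1, 4 → best response Snipe.
Bidder 2 against (Aggressive, Honest): payoffs 3, 0 → best response Jump.
Bidder 3 against (Honest, Jump): payoffs 9, 3 → best response Shade.
Bidder 3 against (Honest, Snipe): payoffs 2, 9 → best response Honest.
Bidder 3 against (Aggressive, Jump): payoffs 4, 2 → best response Shade.
Bidder 3 against (Aggressive, Snipe): payoffs 8, 1 → best response Shade.
Mutual best responses: (Honest, Jump, Shade); (Honest, Snipe, Honest); (Aggressive, Snipe, Shade).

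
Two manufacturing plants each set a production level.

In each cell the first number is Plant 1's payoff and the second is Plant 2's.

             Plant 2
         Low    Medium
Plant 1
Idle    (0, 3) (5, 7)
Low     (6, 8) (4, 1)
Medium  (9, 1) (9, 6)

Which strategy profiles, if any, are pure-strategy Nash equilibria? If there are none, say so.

The unique pure-strategy Nash equilibrium is (Medium, Medium).

(Idle, Low): Plant 1 can switch to Low (0 → 6). Not NE.
(Idle, Medium): Plant 1 can switch to Medium (5 → 9). Not NE.
(Low, Low): Plant 1 can switch to Medium (6 → 9). Not NE.
(Low, Medium): Plant 1 can switch to Idle (4 → 5). Not NE.
(Medium, Low): Plant 2 can switch to Medium (1 → 6). Not NE.
(Medium, Medium): Plant 1 gets 9, best alternative 5; Plant 2 gets 6, best alternative 1. No profitable deviation — NE.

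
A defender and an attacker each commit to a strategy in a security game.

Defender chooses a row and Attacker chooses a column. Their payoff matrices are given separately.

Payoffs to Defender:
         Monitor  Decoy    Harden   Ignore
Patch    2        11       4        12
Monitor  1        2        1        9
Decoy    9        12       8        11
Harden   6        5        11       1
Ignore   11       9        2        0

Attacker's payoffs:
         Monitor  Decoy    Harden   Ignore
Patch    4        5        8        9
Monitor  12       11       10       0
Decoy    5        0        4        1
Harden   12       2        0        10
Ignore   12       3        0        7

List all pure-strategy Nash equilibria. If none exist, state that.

(Patch, Monitor): Defender can switch to Decoy (2 → 9). Not NE.
(Patch, Decoy): Defender can switch to Decoy (11 → 12). Not NE.
(Patch, Harden): Defender can switch to Decoy (4 → 8). Not NE.
(Patch, Ignore): Defender gets 12, best alternative 11; Attacker gets 9, best alternative 8. No profitable deviation — NE.
(Monitor, Monitor): Defender can switch to Patch (1 → 2). Not NE.
(Monitor, Decoy): Defender can switch to Patch (2 → 11). Not NE.
(Monitor, Harden): Defender can switch to Patch (1 → 4). Not NE.
(Ignore, Monitor): Defender gets 11, best alternative 9; Attacker gets 12, best alternative 7. No profitable deviation — NE.
(The remaining 12 profiles each have a profitable deviation by the same check.)

Pure-strategy Nash equilibria: (Patch, Ignore); (Ignore, Monitor)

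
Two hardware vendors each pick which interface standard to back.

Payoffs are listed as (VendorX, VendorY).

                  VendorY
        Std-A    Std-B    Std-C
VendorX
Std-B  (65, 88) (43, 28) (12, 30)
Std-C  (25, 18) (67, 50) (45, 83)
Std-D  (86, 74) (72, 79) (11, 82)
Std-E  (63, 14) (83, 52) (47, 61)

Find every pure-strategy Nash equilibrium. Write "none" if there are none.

(Std-B, Std-A): VendorX can switch to Std-D (65 → 86). Not NE.
(Std-B, Std-B): VendorX can switch to Std-C (43 → 67). Not NE.
(Std-B, Std-C): VendorX can switch to Std-C (12 → 45). Not NE.
(Std-C, Std-A): VendorX can switch to Std-B (25 → 65). Not NE.
(Std-C, Std-B): VendorX can switch to Std-D (67 → 72). Not NE.
(Std-C, Std-C): VendorX can switch to Std-E (45 → 47). Not NE.
(Std-D, Std-A): VendorY can switch to Std-B (74 → 79). Not NE.
(Std-D, Std-B): VendorX can switch to Std-E (72 → 83). Not NE.
(Std-E, Std-C): VendorX gets 47, best alternative 45; VendorY gets 61, best alternative 52. No profitable deviation — NE.
(The remaining 3 profiles each have a profitable deviation by the same check.)

The unique pure-strategy Nash equilibrium is (Std-E, Std-C).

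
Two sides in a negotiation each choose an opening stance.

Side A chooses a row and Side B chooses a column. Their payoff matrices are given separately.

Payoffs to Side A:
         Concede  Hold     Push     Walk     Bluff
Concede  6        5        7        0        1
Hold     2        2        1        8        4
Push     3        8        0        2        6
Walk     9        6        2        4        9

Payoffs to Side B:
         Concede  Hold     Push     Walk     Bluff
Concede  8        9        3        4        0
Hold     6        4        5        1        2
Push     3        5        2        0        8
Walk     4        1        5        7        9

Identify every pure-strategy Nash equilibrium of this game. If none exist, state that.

Pure NE: (Walk, Bluff)

(Concede, Concede): Side A can switch to Walk (6 → 9). Not NE.
(Concede, Hold): Side A can switch to Push (5 → 8). Not NE.
(Concede, Push): Side B can switch to Concede (3 → 8). Not NE.
(Concede, Walk): Side A can switch to Hold (0 → 8). Not NE.
(Concede, Bluff): Side A can switch to Hold (1 → 4). Not NE.
(Hold, Concede): Side A can switch to Concede (2 → 6). Not NE.
(Hold, Hold): Side A can switch to Concede (2 → 5). Not NE.
(Hold, Push): Side A can switch to Concede (1 → 7). Not NE.
(Walk, Bluff): Side A gets 9, best alternative 6; Side B gets 9, best alternative 7. No profitable deviation — NE.
(The remaining 11 profiles each have a profitable deviation by the same check.)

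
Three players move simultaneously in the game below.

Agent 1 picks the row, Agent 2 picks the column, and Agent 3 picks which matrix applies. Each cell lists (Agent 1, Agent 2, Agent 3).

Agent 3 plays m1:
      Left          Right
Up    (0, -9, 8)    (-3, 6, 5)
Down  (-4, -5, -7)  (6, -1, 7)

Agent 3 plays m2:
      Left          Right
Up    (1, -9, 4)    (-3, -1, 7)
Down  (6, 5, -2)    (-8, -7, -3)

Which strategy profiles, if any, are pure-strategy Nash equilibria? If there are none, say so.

(Up, Left, m1): Agent 2 can switch to Right (-9 → 6). Not NE.
(Up, Left, m2): Agent 1 can switch to Down (1 → 6). Not NE.
(Up, Right, m1): Agent 1 can switch to Down (-3 → 6). Not NE.
(Up, Right, m2): Agent 1 gets -3, best alternative -8; Agent 2 gets -1, best alternative -9; Agent 3 gets 7, best alternative 5. No profitable deviation — NE.
(Down, Left, m1): Agent 1 can switch to Up (-4 → 0). Not NE.
(Down, Left, m2): Agent 1 gets 6, best alternative 1; Agent 2 gets 5, best alternative -7; Agent 3 gets -2, best alternative -7. No profitable deviation — NE.
(Down, Right, m1): Agent 1 gets 6, best alternative -3; Agent 2 gets -1, best alternative -5; Agent 3 gets 7, best alternative -3. No profitable deviation — NE.
(Down, Right, m2): Agent 1 can switch to Up (-8 → -3). Not NE.

Pure-strategy Nash equilibria: (Up, Right, m2) and (Down, Left, m2) and (Down, Right, m1)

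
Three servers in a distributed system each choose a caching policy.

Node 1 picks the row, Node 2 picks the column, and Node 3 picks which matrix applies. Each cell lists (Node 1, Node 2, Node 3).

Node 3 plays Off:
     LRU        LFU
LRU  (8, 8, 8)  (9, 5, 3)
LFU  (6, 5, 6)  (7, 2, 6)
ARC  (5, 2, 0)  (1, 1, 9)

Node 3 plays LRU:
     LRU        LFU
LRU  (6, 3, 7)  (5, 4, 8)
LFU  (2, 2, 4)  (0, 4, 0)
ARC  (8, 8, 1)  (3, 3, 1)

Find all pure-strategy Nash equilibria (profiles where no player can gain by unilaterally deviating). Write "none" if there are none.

The pure Nash equilibria are (LRU, LRU, Off) and (LRU, LFU, LRU) and (ARC, LRU, LRU).

(LRU, LRU, Off): Node 1 gets 8, best alternative 6; Node 2 gets 8, best alternative 5; Node 3 gets 8, best alternative 7. No profitable deviation — NE.
(LRU, LRU, LRU): Node 1 can switch to ARC (6 → 8). Not NE.
(LRU, LFU, Off): Node 2 can switch to LRU (5 → 8). Not NE.
(LRU, LFU, LRU): Node 1 gets 5, best alternative 3; Node 2 gets 4, best alternative 3; Node 3 gets 8, best alternative 3. No profitable deviation — NE.
(LFU, LRU, Off): Node 1 can switch to LRU (6 → 8). Not NE.
(LFU, LRU, LRU): Node 1 can switch to LRU (2 → 6). Not NE.
(LFU, LFU, Off): Node 1 can switch to LRU (7 → 9). Not NE.
(LFU, LFU, LRU): Node 1 can switch to LRU (0 → 5). Not NE.
(ARC, LRU, Off): Node 1 can switch to LRU (5 → 8). Not NE.
(ARC, LRU, LRU): Node 1 gets 8, best alternative 6; Node 2 gets 8, best alternative 3; Node 3 gets 1, best alternative 0. No profitable deviation — NE.
(ARC, LFU, Off): Node 1 can switch to LRU (1 → 9). Not NE.
(ARC, LFU, LRU): Node 1 can switch to LRU (3 → 5). Not NE.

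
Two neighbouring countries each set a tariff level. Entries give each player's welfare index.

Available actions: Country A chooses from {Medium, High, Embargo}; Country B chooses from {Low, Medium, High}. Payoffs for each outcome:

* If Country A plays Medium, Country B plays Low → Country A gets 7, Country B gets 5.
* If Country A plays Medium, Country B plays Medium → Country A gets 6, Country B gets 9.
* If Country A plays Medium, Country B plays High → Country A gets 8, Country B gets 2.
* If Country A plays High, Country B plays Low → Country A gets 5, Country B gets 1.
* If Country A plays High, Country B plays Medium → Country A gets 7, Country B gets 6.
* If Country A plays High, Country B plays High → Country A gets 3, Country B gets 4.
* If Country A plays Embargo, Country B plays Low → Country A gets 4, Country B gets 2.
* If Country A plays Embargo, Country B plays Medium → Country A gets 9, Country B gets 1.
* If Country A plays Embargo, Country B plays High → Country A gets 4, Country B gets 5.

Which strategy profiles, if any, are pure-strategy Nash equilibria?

Country A against Low: payoffs 7, 5, 4 → best response Medium.
Country A against Medium: payoffs 6, 7, 9 → best response Embargo.
Country A against High: payoffs 8, 3, 4 → best response Medium.
Country B against Medium: payoffs 5, 9, 2 → best response Medium.
Country B against High: payoffs 1, 6, 4 → best response Medium.
Country B against Embargo: payoffs 2, 1, 5 → best response High.
No profile is a mutual best response for all players.

No pure-strategy Nash equilibrium.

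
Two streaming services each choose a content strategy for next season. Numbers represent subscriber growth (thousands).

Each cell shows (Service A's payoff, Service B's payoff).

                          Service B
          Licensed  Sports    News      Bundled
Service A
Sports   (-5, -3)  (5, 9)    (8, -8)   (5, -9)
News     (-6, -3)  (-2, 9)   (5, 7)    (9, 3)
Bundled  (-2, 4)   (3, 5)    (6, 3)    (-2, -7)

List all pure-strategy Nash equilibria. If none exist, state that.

The unique pure-strategy Nash equilibrium is (Sports, Sports).

Service A against Licensed: payoffs -5, -6, -2 → best response Bundled.
Service A against Sports: payoffs 5, -2, 3 → best response Sports.
Service A against News: payoffs 8, 5, 6 → best response Sports.
Service A against Bundled: payoffs 5, 9, -2 → best response News.
Service B against Sports: payoffs -3, 9, -8, -9 → best response Sports.
Service B against News: payoffs -3, 9, 7, 3 → best response Sports.
Service B against Bundled: payoffs 4, 5, 3, -7 → best response Sports.
Mutual best responses: (Sports, Sports).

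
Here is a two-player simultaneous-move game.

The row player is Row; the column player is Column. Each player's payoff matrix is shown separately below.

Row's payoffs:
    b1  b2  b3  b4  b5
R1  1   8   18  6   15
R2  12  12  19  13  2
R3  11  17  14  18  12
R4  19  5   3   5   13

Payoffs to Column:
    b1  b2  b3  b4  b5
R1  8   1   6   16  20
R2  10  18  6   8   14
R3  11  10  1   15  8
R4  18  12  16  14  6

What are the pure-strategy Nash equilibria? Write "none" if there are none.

Row against b1: payoffs 1, 12, 11, 19 → best response R4.
Row against b2: payoffs 8, 12, 17, 5 → best response R3.
Row against b3: payoffs 18, 19, 14, 3 → best response R2.
Row against b4: payoffs 6, 13, 18, 5 → best response R3.
Row against b5: payoffs 15, 2, 12, 13 → best response R1.
Column against R1: payoffs 8, 1, 6, 16, 20 → best response b5.
Column against R2: payoffs 10, 18, 6, 8, 14 → best response b2.
Column against R3: payoffs 11, 10, 1, 15, 8 → best response b4.
Column against R4: payoffs 18, 12, 16, 14, 6 → best response b1.
Mutual best responses: (R1, b5); (R3, b4); (R4, b1).

Pure-strategy Nash equilibria: (R1, b5) and (R3, b4) and (R4, b1)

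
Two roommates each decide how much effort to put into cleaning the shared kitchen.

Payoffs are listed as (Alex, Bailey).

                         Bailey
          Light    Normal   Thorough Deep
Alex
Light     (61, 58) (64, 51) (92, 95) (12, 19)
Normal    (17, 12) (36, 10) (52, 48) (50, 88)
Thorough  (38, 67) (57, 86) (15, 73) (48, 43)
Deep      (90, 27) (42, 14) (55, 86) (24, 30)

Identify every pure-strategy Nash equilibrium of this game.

Check each profile: it is a Nash equilibrium iff no player can strictly gain by switching unilaterally.
(Light, Light): Alex can switch to Deep (61 → 90). Not NE.
(Light, Normal): Bailey can switch to Light (51 → 58). Not NE.
(Light, Thorough): Alex gets 92, best alternative 55; Bailey gets 95, best alternative 58. No profitable deviation — NE.
(Light, Deep): Alex can switch to Normal (12 → 50). Not NE.
(Normal, Light): Alex can switch to Light (17 → 61). Not NE.
(Normal, Normal): Alex can switch to Light (36 → 64). Not NE.
(Normal, Thorough): Alex can switch to Light (52 → 92). Not NE.
(Normal, Deep): Alex gets 50, best alternative 48; Bailey gets 88, best alternative 48. No profitable deviation — NE.
(Thorough, Light): Alex can switch to Light (38 → 61). Not NE.
(Thorough, Normal): Alex can switch to Light (57 → 64). Not NE.
(Thorough, Thorough): Alex can switch to Light (15 → 92). Not NE.
(Thorough, Deep): Alex can switch to Normal (48 → 50). Not NE.
(The remaining 4 profiles each have a profitable deviation by the same check.)

The pure Nash equilibria are (Light, Thorough), (Normal, Deep).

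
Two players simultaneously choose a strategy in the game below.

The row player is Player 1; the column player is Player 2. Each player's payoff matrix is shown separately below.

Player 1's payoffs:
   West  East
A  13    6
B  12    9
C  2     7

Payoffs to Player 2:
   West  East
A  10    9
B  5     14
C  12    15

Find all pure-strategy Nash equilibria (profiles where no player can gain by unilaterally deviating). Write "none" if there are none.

Pure-strategy Nash equilibria: (A, West), (B, East)

Check each profile: it is a Nash equilibrium iff no player can strictly gain by switching unilaterally.
(A, West): Player 1 gets 13, best alternative 12; Player 2 gets 10, best alternative 9. No profitable deviation — NE.
(A, East): Player 1 can switch to B (6 → 9). Not NE.
(B, West): Player 1 can switch to A (12 → 13). Not NE.
(B, East): Player 1 gets 9, best alternative 7; Player 2 gets 14, best alternative 5. No profitable deviation — NE.
(C, West): Player 1 can switch to A (2 → 13). Not NE.
(C, East): Player 1 can switch to B (7 → 9). Not NE.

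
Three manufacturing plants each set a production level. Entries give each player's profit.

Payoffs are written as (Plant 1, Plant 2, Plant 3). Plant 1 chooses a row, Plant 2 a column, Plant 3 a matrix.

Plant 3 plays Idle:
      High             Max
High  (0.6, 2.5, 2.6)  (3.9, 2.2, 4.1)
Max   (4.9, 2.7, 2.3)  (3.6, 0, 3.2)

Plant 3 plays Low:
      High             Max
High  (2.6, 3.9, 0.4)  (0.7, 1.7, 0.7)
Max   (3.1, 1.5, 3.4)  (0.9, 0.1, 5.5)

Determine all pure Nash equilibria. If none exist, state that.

For each strategy profile, look for a profitable unilateral deviation.
(High, High, Idle): Plant 1 can switch to Max (0.6 → 4.9). Not NE.
(High, High, Low): Plant 1 can switch to Max (2.6 → 3.1). Not NE.
(High, Max, Idle): Plant 2 can switch to High (2.2 → 2.5). Not NE.
(High, Max, Low): Plant 1 can switch to Max (0.7 → 0.9). Not NE.
(Max, High, Idle): Plant 3 can switch to Low (2.3 → 3.4). Not NE.
(Max, High, Low): Plant 1 gets 3.1, best alternative 2.6; Plant 2 gets 1.5, best alternative 0.1; Plant 3 gets 3.4, best alternative 2.3. No profitable deviation — NE.
(Max, Max, Idle): Plant 1 can switch to High (3.6 → 3.9). Not NE.
(Max, Max, Low): Plant 2 can switch to High (0.1 → 1.5). Not NE.

Pure NE: (Max, High, Low)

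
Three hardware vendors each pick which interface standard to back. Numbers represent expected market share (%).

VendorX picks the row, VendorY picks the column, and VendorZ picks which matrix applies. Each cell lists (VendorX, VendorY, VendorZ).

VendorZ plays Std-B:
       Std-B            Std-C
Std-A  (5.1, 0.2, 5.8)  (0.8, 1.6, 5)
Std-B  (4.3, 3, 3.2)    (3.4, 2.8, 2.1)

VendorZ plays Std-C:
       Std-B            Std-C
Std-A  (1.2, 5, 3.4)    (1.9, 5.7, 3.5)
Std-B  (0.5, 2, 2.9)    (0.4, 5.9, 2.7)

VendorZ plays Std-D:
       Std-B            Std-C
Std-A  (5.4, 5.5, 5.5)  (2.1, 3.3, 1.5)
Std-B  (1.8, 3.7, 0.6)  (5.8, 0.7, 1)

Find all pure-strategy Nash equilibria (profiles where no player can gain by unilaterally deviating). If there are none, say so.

No pure-strategy Nash equilibrium.

VendorX against (Std-B, Std-B): payoffs 5.1, 4.3 → best response Std-A.
VendorX against (Std-B, Std-C): payoffs 1.2, 0.5 → best response Std-A.
VendorX against (Std-B, Std-D): payoffs 5.4, 1.8 → best response Std-A.
VendorX against (Std-C, Std-B): payoffs 0.8, 3.4 → best response Std-B.
VendorX against (Std-C, Std-C): payoffs 1.9, 0.4 → best response Std-A.
VendorX against (Std-C, Std-D): payoffs 2.1, 5.8 → best response Std-B.
VendorY against (Std-A, Std-B): payoffs 0.2, 1.6 → best response Std-C.
VendorY against (Std-A, Std-C): payoffs 5, 5.7 → best response Std-C.
VendorY against (Std-A, Std-D): payoffs 5.5, 3.3 → best response Std-B.
VendorY against (Std-B, Std-B): payoffs 3, 2.8 → best response Std-B.
VendorY against (Std-B, Std-C): payoffs 2, 5.9 → best response Std-C.
VendorY against (Std-B, Std-D): payoffs 3.7, 0.7 → best response Std-B.
VendorZ against (Std-A, Std-B): payoffs 5.8, 3.4, 5.5 → best response Std-B.
VendorZ against (Std-A, Std-C): payoffs 5, 3.5, 1.5 → best response Std-B.
VendorZ against (Std-B, Std-B): payoffs 3.2, 2.9, 0.6 → best response Std-B.
VendorZ against (Std-B, Std-C): payoffs 2.1, 2.7, 1 → best response Std-C.
No profile is a mutual best response for all players.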